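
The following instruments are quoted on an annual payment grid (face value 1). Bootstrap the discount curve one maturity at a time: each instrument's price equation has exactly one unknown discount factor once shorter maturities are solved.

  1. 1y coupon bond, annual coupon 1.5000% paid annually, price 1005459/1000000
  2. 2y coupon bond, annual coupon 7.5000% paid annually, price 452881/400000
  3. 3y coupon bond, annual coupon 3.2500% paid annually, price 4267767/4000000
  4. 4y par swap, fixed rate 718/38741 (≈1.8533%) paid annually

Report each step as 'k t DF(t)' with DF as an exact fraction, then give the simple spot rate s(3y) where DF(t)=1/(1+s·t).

1 1 4953/5000
2 2 9841/10000
3 3 607/625
4 4 4641/5000
s(3y) = (1/(607/625) − 1)/(3) = 6/607 ≈ 0.9885%

step 1 [1y] bond c/1=3/200: DF=(1005459/1000000 − 3/200·(0))/(1+3/200) = 4953/5000 ≈ 0.990600
step 2 [2y] bond c/1=3/40: DF=(452881/400000 − 3/40·(0.990600))/(1+3/40) = 9841/10000 ≈ 0.984100
step 3 [3y] bond c/1=13/400: DF=(4267767/4000000 − 13/400·(0.990600+0.984100))/(1+13/400) = 607/625 ≈ 0.971200
step 4 [4y] swap r/1=718/38741: DF=(1 − 718/38741·(0.990600+0.984100+0.971200))/(1+718/38741) = 4641/5000 ≈ 0.928200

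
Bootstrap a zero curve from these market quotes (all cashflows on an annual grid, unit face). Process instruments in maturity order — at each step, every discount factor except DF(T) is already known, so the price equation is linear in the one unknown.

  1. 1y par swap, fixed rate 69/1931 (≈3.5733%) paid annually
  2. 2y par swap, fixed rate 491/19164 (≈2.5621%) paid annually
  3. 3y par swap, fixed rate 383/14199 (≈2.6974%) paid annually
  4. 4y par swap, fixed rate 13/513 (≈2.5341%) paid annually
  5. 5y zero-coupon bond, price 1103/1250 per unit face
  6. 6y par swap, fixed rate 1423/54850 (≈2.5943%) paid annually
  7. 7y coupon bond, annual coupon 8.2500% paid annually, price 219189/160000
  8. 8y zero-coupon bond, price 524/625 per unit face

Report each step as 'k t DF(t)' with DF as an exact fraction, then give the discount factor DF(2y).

step 1 [1y] swap r/1=69/1931: DF=(1 − 69/1931·(0))/(1+69/1931) = 1931/2000 ≈ 0.965500
step 2 [2y] swap r/1=491/19164: DF=(1 − 491/19164·(0.965500))/(1+491/19164) = 9509/10000 ≈ 0.950900
step 3 [3y] swap r/1=383/14199: DF=(1 − 383/14199·(0.965500+0.950900))/(1+383/14199) = 4617/5000 ≈ 0.923400
step 4 [4y] swap r/1=13/513: DF=(1 − 13/513·(0.965500+0.950900+0.923400))/(1+13/513) = 9051/10000 ≈ 0.905100
step 5 [5y] zero: DF = P = 1103/1250 ≈ 0.882400
step 6 [6y] swap r/1=1423/54850: DF=(1 − 1423/54850·(0.965500+0.950900+0.923400+0.905100+0.882400))/(1+1423/54850) = 8577/10000 ≈ 0.857700
step 7 [7y] bond c/1=33/400: DF=(219189/160000 − 33/400·(0.965500+0.950900+0.923400+0.905100+0.882400+0.857700))/(1+33/400) = 339/400 ≈ 0.847500
step 8 [8y] zero: DF = P = 524/625 ≈ 0.838400

1 1 1931/2000
2 2 9509/10000
3 3 4617/5000
4 4 9051/10000
5 5 1103/1250
6 6 8577/10000
7 7 339/400
8 8 524/625
DF(2y) = 9509/10000 ≈ 0.950900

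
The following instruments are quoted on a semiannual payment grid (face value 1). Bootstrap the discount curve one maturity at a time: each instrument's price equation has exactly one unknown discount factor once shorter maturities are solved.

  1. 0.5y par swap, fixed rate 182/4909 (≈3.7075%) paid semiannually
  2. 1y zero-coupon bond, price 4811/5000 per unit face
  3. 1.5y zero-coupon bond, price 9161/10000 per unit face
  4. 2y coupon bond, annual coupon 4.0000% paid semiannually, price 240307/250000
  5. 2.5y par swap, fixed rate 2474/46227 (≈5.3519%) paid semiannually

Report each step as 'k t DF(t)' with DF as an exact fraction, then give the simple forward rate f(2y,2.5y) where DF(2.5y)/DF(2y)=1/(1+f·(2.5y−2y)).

1 1/2 4909/5000
2 1 4811/5000
3 3/2 9161/10000
4 2 8863/10000
5 5/2 8763/10000
f(2y,2.5y) = ((8863/10000)/(8763/10000) − 1)/(1/2) = 200/8763 ≈ 2.2823%

step 1 [0.5y] swap r/2=91/4909: DF=(1 − 91/4909·(0))/(1+91/4909) = 4909/5000 ≈ 0.981800
step 2 [1y] zero: DF = P = 4811/5000 ≈ 0.962200
step 3 [1.5y] zero: DF = P = 9161/10000 ≈ 0.916100
step 4 [2y] bond c/2=1/50: DF=(240307/250000 − 1/50·(0.981800+0.962200+0.916100))/(1+1/50) = 8863/10000 ≈ 0.886300
step 5 [2.5y] swap r/2=1237/46227: DF=(1 − 1237/46227·(0.981800+0.962200+0.916100+0.886300))/(1+1237/46227) = 8763/10000 ≈ 0.876300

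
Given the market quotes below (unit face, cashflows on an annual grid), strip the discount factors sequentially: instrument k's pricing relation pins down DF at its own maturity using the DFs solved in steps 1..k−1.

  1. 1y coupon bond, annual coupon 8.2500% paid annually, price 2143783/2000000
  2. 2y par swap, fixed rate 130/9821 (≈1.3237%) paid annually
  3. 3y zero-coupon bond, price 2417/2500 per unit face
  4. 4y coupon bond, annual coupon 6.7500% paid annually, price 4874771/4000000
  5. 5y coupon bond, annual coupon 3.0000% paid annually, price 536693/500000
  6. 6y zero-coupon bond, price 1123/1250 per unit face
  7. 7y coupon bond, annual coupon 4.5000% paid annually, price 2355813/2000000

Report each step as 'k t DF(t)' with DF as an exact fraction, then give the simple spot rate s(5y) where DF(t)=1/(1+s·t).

1 1 4951/5000
2 2 487/500
3 3 2417/2500
4 4 9563/10000
5 5 9289/10000
6 6 1123/1250
7 7 8811/10000
s(5y) = (1/(9289/10000) − 1)/(5) = 711/46445 ≈ 1.5308%

step 1 [1y] bond c/1=33/400: DF=(2143783/2000000 − 33/400·(0))/(1+33/400) = 4951/5000 ≈ 0.990200
step 2 [2y] swap r/1=130/9821: DF=(1 − 130/9821·(0.990200))/(1+130/9821) = 487/500 ≈ 0.974000
step 3 [3y] zero: DF = P = 2417/2500 ≈ 0.966800
step 4 [4y] bond c/1=27/400: DF=(4874771/4000000 − 27/400·(0.990200+0.974000+0.966800))/(1+27/400) = 9563/10000 ≈ 0.956300
step 5 [5y] bond c/1=3/100: DF=(536693/500000 − 3/100·(0.990200+0.974000+0.966800+0.956300))/(1+3/100) = 9289/10000 ≈ 0.928900
step 6 [6y] zero: DF = P = 1123/1250 ≈ 0.898400
step 7 [7y] bond c/1=9/200: DF=(2355813/2000000 − 9/200·(0.990200+0.974000+0.966800+0.956300+0.928900+0.898400))/(1+9/200) = 8811/10000 ≈ 0.881100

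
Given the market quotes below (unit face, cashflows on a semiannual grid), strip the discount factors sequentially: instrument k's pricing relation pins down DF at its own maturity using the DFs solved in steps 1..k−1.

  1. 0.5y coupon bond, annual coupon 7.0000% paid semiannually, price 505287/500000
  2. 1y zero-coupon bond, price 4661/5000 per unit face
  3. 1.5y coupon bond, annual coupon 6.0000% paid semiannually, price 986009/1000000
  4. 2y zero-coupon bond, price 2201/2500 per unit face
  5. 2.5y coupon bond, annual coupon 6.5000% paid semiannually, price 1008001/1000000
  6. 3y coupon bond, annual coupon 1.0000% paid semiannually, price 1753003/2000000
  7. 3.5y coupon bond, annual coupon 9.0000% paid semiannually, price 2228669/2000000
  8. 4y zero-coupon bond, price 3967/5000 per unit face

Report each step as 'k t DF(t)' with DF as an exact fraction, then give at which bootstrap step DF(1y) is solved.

step 1 [0.5y] bond c/2=7/200: DF=(505287/500000 − 7/200·(0))/(1+7/200) = 2441/2500 ≈ 0.976400
step 2 [1y] zero: DF = P = 4661/5000 ≈ 0.932200
step 3 [1.5y] bond c/2=3/100: DF=(986009/1000000 − 3/100·(0.976400+0.932200))/(1+3/100) = 9017/10000 ≈ 0.901700
step 4 [2y] zero: DF = P = 2201/2500 ≈ 0.880400
step 5 [2.5y] bond c/2=13/400: DF=(1008001/1000000 − 13/400·(0.976400+0.932200+0.901700+0.880400))/(1+13/400) = 8601/10000 ≈ 0.860100
step 6 [3y] bond c/2=1/200: DF=(1753003/2000000 − 1/200·(0.976400+0.932200+0.901700+0.880400+0.860100))/(1+1/200) = 1699/2000 ≈ 0.849500
step 7 [3.5y] bond c/2=9/200: DF=(2228669/2000000 − 9/200·(0.976400+0.932200+0.901700+0.880400+0.860100+0.849500))/(1+9/200) = 4169/5000 ≈ 0.833800
step 8 [4y] zero: DF = P = 3967/5000 ≈ 0.793400

1 1/2 2441/2500
2 1 4661/5000
3 3/2 9017/10000
4 2 2201/2500
5 5/2 8601/10000
6 3 1699/2000
7 7/2 4169/5000
8 4 3967/5000
DF(1y) is solved at step 2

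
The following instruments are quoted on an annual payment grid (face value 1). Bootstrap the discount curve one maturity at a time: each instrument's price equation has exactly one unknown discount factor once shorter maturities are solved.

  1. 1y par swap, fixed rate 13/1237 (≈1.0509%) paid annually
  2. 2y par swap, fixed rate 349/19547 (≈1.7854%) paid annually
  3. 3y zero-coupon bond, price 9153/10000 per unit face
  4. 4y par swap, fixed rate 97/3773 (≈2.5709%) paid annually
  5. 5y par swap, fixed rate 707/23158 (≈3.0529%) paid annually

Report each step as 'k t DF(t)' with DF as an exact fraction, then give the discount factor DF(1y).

step 1 [1y] swap r/1=13/1237: DF=(1 − 13/1237·(0))/(1+13/1237) = 1237/1250 ≈ 0.989600
step 2 [2y] swap r/1=349/19547: DF=(1 − 349/19547·(0.989600))/(1+349/19547) = 9651/10000 ≈ 0.965100
step 3 [3y] zero: DF = P = 9153/10000 ≈ 0.915300
step 4 [4y] swap r/1=97/3773: DF=(1 − 97/3773·(0.989600+0.965100+0.915300))/(1+97/3773) = 903/1000 ≈ 0.903000
step 5 [5y] swap r/1=707/23158: DF=(1 − 707/23158·(0.989600+0.965100+0.915300+0.903000))/(1+707/23158) = 4293/5000 ≈ 0.858600

1 1 1237/1250
2 2 9651/10000
3 3 9153/10000
4 4 903/1000
5 5 4293/5000
DF(1y) = 1237/1250 ≈ 0.989600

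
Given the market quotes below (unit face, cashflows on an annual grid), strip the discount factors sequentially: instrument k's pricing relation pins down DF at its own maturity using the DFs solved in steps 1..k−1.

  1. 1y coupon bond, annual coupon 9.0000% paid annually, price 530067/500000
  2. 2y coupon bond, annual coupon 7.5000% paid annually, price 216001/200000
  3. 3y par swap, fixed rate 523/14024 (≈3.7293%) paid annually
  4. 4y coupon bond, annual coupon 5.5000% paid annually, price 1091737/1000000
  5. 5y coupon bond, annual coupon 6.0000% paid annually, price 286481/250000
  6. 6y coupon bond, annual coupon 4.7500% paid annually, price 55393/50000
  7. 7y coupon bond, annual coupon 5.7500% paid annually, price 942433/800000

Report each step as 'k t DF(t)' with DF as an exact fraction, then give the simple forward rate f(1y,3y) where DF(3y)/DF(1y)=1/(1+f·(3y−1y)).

step 1 [1y] bond c/1=9/100: DF=(530067/500000 − 9/100·(0))/(1+9/100) = 4863/5000 ≈ 0.972600
step 2 [2y] bond c/1=3/40: DF=(216001/200000 − 3/40·(0.972600))/(1+3/40) = 1171/1250 ≈ 0.936800
step 3 [3y] swap r/1=523/14024: DF=(1 − 523/14024·(0.972600+0.936800))/(1+523/14024) = 4477/5000 ≈ 0.895400
step 4 [4y] bond c/1=11/200: DF=(1091737/1000000 − 11/200·(0.972600+0.936800+0.895400))/(1+11/200) = 4443/5000 ≈ 0.888600
step 5 [5y] bond c/1=3/50: DF=(286481/250000 − 3/50·(0.972600+0.936800+0.895400+0.888600))/(1+3/50) = 109/125 ≈ 0.872000
step 6 [6y] bond c/1=19/400: DF=(55393/50000 − 19/400·(0.972600+0.936800+0.895400+0.888600+0.872000))/(1+19/400) = 4253/5000 ≈ 0.850600
step 7 [7y] bond c/1=23/400: DF=(942433/800000 − 23/400·(0.972600+0.936800+0.895400+0.888600+0.872000+0.850600))/(1+23/400) = 1639/2000 ≈ 0.819500

1 1 4863/5000
2 2 1171/1250
3 3 4477/5000
4 4 4443/5000
5 5 109/125
6 6 4253/5000
7 7 1639/2000
f(1y,3y) = ((4863/5000)/(4477/5000) − 1)/(2) = 193/4477 ≈ 4.3109%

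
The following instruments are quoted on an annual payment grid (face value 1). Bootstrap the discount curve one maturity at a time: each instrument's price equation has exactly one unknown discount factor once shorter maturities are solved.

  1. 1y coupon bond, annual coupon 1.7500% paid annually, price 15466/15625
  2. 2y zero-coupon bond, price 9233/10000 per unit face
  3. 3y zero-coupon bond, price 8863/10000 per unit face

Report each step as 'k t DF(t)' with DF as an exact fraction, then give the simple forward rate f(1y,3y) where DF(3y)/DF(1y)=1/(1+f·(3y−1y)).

step 1 [1y] bond c/1=7/400: DF=(15466/15625 − 7/400·(0))/(1+7/400) = 608/625 ≈ 0.972800
step 2 [2y] zero: DF = P = 9233/10000 ≈ 0.923300
step 3 [3y] zero: DF = P = 8863/10000 ≈ 0.886300

1 1 608/625
2 2 9233/10000
3 3 8863/10000
f(1y,3y) = ((608/625)/(8863/10000) − 1)/(2) = 865/17726 ≈ 4.8798%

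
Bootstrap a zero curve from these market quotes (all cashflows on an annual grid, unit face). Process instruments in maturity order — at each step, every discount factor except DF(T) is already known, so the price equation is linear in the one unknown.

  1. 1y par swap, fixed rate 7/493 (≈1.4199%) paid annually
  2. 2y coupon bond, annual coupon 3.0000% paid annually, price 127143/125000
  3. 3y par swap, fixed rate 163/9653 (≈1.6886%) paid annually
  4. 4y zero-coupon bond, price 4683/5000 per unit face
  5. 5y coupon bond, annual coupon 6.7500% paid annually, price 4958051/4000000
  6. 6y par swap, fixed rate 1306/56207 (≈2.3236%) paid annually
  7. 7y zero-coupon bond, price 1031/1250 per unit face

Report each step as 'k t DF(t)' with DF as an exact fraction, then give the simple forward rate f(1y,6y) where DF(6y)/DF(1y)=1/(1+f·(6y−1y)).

step 1 [1y] swap r/1=7/493: DF=(1 − 7/493·(0))/(1+7/493) = 493/500 ≈ 0.986000
step 2 [2y] bond c/1=3/100: DF=(127143/125000 − 3/100·(0.986000))/(1+3/100) = 2397/2500 ≈ 0.958800
step 3 [3y] swap r/1=163/9653: DF=(1 − 163/9653·(0.986000+0.958800))/(1+163/9653) = 9511/10000 ≈ 0.951100
step 4 [4y] zero: DF = P = 4683/5000 ≈ 0.936600
step 5 [5y] bond c/1=27/400: DF=(4958051/4000000 − 27/400·(0.986000+0.958800+0.951100+0.936600))/(1+27/400) = 2297/2500 ≈ 0.918800
step 6 [6y] swap r/1=1306/56207: DF=(1 − 1306/56207·(0.986000+0.958800+0.951100+0.936600+0.918800))/(1+1306/56207) = 4347/5000 ≈ 0.869400
step 7 [7y] zero: DF = P = 1031/1250 ≈ 0.824800

1 1 493/500
2 2 2397/2500
3 3 9511/10000
4 4 4683/5000
5 5 2297/2500
6 6 4347/5000
7 7 1031/1250
f(1y,6y) = ((493/500)/(4347/5000) − 1)/(5) = 583/21735 ≈ 2.6823%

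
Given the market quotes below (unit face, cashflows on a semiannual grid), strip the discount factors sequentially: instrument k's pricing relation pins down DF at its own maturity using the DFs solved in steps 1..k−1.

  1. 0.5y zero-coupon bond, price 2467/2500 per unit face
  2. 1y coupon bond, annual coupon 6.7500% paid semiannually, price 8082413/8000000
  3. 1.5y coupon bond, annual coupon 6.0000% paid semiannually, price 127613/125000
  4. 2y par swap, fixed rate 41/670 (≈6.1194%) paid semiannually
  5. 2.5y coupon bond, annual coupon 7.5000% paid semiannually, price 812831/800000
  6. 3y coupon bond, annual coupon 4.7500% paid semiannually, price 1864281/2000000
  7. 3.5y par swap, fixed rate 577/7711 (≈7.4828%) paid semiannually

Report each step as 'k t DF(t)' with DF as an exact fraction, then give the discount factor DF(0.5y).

step 1 [0.5y] zero: DF = P = 2467/2500 ≈ 0.986800
step 2 [1y] bond c/2=27/800: DF=(8082413/8000000 − 27/800·(0.986800))/(1+27/800) = 9451/10000 ≈ 0.945100
step 3 [1.5y] bond c/2=3/100: DF=(127613/125000 − 3/100·(0.986800+0.945100))/(1+3/100) = 9349/10000 ≈ 0.934900
step 4 [2y] swap r/2=41/1340: DF=(1 − 41/1340·(0.986800+0.945100+0.934900))/(1+41/1340) = 2213/2500 ≈ 0.885200
step 5 [2.5y] bond c/2=3/80: DF=(812831/800000 − 3/80·(0.986800+0.945100+0.934900+0.885200))/(1+3/80) = 8437/10000 ≈ 0.843700
step 6 [3y] bond c/2=19/800: DF=(1864281/2000000 − 19/800·(0.986800+0.945100+0.934900+0.885200+0.843700))/(1+19/800) = 8039/10000 ≈ 0.803900
step 7 [3.5y] swap r/2=577/15422: DF=(1 − 577/15422·(0.986800+0.945100+0.934900+0.885200+0.843700+0.803900))/(1+577/15422) = 1923/2500 ≈ 0.769200

1 1/2 2467/2500
2 1 9451/10000
3 3/2 9349/10000
4 2 2213/2500
5 5/2 8437/10000
6 3 8039/10000
7 7/2 1923/2500
DF(0.5y) = 2467/2500 ≈ 0.986800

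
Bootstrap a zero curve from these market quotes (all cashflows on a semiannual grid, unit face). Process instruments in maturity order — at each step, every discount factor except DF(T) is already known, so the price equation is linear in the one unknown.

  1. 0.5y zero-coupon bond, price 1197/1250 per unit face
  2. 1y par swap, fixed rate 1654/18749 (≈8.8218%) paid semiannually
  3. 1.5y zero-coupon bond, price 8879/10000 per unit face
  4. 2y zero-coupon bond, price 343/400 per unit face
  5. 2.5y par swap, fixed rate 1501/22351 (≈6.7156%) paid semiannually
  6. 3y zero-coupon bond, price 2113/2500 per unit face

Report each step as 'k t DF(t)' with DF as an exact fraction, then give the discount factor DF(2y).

step 1 [0.5y] zero: DF = P = 1197/1250 ≈ 0.957600
step 2 [1y] swap r/2=827/18749: DF=(1 − 827/18749·(0.957600))/(1+827/18749) = 9173/10000 ≈ 0.917300
step 3 [1.5y] zero: DF = P = 8879/10000 ≈ 0.887900
step 4 [2y] zero: DF = P = 343/400 ≈ 0.857500
step 5 [2.5y] swap r/2=1501/44702: DF=(1 − 1501/44702·(0.957600+0.917300+0.887900+0.857500))/(1+1501/44702) = 8499/10000 ≈ 0.849900
step 6 [3y] zero: DF = P = 2113/2500 ≈ 0.845200

1 1/2 1197/1250
2 1 9173/10000
3 3/2 8879/10000
4 2 343/400
5 5/2 8499/10000
6 3 2113/2500
DF(2y) = 343/400 ≈ 0.857500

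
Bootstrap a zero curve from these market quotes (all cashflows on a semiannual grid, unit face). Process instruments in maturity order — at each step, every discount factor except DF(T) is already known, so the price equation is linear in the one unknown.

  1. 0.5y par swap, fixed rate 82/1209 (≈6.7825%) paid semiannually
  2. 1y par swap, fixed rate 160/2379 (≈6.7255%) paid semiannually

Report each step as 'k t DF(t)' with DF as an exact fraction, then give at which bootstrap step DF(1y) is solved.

step 1 [0.5y] swap r/2=41/1209: DF=(1 − 41/1209·(0))/(1+41/1209) = 1209/1250 ≈ 0.967200
step 2 [1y] swap r/2=80/2379: DF=(1 − 80/2379·(0.967200))/(1+80/2379) = 117/125 ≈ 0.936000

1 1/2 1209/1250
2 1 117/125
DF(1y) is solved at step 2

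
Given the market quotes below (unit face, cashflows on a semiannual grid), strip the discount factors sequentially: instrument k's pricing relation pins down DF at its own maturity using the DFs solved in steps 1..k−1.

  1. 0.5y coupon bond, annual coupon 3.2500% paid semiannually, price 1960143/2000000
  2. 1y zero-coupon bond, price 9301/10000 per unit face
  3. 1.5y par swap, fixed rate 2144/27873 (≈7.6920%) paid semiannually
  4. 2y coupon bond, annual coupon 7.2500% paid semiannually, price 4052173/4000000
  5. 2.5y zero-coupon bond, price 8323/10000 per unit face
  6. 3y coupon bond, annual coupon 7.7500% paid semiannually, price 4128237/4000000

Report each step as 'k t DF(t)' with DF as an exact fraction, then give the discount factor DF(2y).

1 1/2 2411/2500
2 1 9301/10000
3 3/2 558/625
4 2 8801/10000
5 5/2 8323/10000
6 3 8257/10000
DF(2y) = 8801/10000 ≈ 0.880100

step 1 [0.5y] bond c/2=13/800: DF=(1960143/2000000 − 13/800·(0))/(1+13/800) = 2411/2500 ≈ 0.964400
step 2 [1y] zero: DF = P = 9301/10000 ≈ 0.930100
step 3 [1.5y] swap r/2=1072/27873: DF=(1 − 1072/27873·(0.964400+0.930100))/(1+1072/27873) = 558/625 ≈ 0.892800
step 4 [2y] bond c/2=29/800: DF=(4052173/4000000 − 29/800·(0.964400+0.930100+0.892800))/(1+29/800) = 8801/10000 ≈ 0.880100
step 5 [2.5y] zero: DF = P = 8323/10000 ≈ 0.832300
step 6 [3y] bond c/2=31/800: DF=(4128237/4000000 − 31/800·(0.964400+0.930100+0.892800+0.880100+0.832300))/(1+31/800) = 8257/10000 ≈ 0.825700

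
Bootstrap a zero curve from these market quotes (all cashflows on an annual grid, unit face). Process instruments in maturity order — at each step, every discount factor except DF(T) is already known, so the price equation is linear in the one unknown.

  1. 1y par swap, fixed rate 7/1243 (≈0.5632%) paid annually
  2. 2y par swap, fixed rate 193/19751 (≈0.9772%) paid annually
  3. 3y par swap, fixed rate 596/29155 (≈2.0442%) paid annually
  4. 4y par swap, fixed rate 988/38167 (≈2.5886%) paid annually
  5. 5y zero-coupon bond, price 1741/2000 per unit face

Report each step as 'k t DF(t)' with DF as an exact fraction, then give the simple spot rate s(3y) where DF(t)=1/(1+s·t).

1 1 1243/1250
2 2 9807/10000
3 3 2351/2500
4 4 2253/2500
5 5 1741/2000
s(3y) = (1/(2351/2500) − 1)/(3) = 149/7053 ≈ 2.1126%

step 1 [1y] swap r/1=7/1243: DF=(1 − 7/1243·(0))/(1+7/1243) = 1243/1250 ≈ 0.994400
step 2 [2y] swap r/1=193/19751: DF=(1 − 193/19751·(0.994400))/(1+193/19751) = 9807/10000 ≈ 0.980700
step 3 [3y] swap r/1=596/29155: DF=(1 − 596/29155·(0.994400+0.980700))/(1+596/29155) = 2351/2500 ≈ 0.940400
step 4 [4y] swap r/1=988/38167: DF=(1 − 988/38167·(0.994400+0.980700+0.940400))/(1+988/38167) = 2253/2500 ≈ 0.901200
step 5 [5y] zero: DF = P = 1741/2000 ≈ 0.870500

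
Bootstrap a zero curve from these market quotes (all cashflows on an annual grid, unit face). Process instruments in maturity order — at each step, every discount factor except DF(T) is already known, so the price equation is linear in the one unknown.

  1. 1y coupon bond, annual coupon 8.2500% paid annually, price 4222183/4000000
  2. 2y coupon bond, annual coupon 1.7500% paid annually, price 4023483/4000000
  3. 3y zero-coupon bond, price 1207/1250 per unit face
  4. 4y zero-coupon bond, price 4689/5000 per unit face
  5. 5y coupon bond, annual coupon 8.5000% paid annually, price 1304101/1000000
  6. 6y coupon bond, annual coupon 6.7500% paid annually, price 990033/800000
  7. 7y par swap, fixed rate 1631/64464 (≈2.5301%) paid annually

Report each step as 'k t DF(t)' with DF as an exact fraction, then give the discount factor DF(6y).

1 1 9751/10000
2 2 4859/5000
3 3 1207/1250
4 4 4689/5000
5 5 9003/10000
6 6 8589/10000
7 7 8369/10000
DF(6y) = 8589/10000 ≈ 0.858900

step 1 [1y] bond c/1=33/400: DF=(4222183/4000000 − 33/400·(0))/(1+33/400) = 9751/10000 ≈ 0.975100
step 2 [2y] bond c/1=7/400: DF=(4023483/4000000 − 7/400·(0.975100))/(1+7/400) = 4859/5000 ≈ 0.971800
step 3 [3y] zero: DF = P = 1207/1250 ≈ 0.965600
step 4 [4y] zero: DF = P = 4689/5000 ≈ 0.937800
step 5 [5y] bond c/1=17/200: DF=(1304101/1000000 − 17/200·(0.975100+0.971800+0.965600+0.937800))/(1+17/200) = 9003/10000 ≈ 0.900300
step 6 [6y] bond c/1=27/400: DF=(990033/800000 − 27/400·(0.975100+0.971800+0.965600+0.937800+0.900300))/(1+27/400) = 8589/10000 ≈ 0.858900
step 7 [7y] swap r/1=1631/64464: DF=(1 − 1631/64464·(0.975100+0.971800+0.965600+0.937800+0.900300+0.858900))/(1+1631/64464) = 8369/10000 ≈ 0.836900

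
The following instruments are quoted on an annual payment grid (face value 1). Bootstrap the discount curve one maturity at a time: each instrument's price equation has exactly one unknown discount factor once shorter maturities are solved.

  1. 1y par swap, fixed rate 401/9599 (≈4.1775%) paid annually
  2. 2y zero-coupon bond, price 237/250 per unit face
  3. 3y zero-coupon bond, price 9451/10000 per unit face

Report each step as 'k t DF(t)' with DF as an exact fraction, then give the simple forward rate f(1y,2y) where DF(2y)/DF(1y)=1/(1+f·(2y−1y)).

1 1 9599/10000
2 2 237/250
3 3 9451/10000
f(1y,2y) = ((9599/10000)/(237/250) − 1)/(1) = 119/9480 ≈ 1.2553%

step 1 [1y] swap r/1=401/9599: DF=(1 − 401/9599·(0))/(1+401/9599) = 9599/10000 ≈ 0.959900
step 2 [2y] zero: DF = P = 237/250 ≈ 0.948000
step 3 [3y] zero: DF = P = 9451/10000 ≈ 0.945100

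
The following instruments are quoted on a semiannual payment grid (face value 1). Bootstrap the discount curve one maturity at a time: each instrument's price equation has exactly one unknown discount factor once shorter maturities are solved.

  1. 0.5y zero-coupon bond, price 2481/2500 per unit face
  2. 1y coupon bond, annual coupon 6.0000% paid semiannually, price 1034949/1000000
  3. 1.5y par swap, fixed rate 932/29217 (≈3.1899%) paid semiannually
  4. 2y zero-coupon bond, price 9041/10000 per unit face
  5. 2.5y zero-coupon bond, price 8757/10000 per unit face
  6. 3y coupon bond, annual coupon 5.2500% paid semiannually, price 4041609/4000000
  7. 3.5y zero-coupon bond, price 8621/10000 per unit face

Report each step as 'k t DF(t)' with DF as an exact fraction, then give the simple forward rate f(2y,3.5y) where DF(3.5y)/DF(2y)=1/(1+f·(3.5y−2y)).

step 1 [0.5y] zero: DF = P = 2481/2500 ≈ 0.992400
step 2 [1y] bond c/2=3/100: DF=(1034949/1000000 − 3/100·(0.992400))/(1+3/100) = 9759/10000 ≈ 0.975900
step 3 [1.5y] swap r/2=466/29217: DF=(1 − 466/29217·(0.992400+0.975900))/(1+466/29217) = 4767/5000 ≈ 0.953400
step 4 [2y] zero: DF = P = 9041/10000 ≈ 0.904100
step 5 [2.5y] zero: DF = P = 8757/10000 ≈ 0.875700
step 6 [3y] bond c/2=21/800: DF=(4041609/4000000 − 21/800·(0.992400+0.975900+0.953400+0.904100+0.875700))/(1+21/800) = 8643/10000 ≈ 0.864300
step 7 [3.5y] zero: DF = P = 8621/10000 ≈ 0.862100

1 1/2 2481/2500
2 1 9759/10000
3 3/2 4767/5000
4 2 9041/10000
5 5/2 8757/10000
6 3 8643/10000
7 7/2 8621/10000
f(2y,3.5y) = ((9041/10000)/(8621/10000) − 1)/(3/2) = 280/8621 ≈ 3.2479%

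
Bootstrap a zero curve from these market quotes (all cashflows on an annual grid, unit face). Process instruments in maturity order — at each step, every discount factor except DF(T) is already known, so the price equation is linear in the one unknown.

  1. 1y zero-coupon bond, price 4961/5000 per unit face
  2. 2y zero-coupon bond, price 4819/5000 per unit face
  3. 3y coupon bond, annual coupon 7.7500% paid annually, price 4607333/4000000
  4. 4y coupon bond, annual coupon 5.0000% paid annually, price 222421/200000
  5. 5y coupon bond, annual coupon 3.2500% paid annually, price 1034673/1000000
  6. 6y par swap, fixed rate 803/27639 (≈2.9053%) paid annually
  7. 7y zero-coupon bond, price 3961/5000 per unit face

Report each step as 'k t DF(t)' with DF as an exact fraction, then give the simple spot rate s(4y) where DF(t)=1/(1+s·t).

1 1 4961/5000
2 2 4819/5000
3 3 9283/10000
4 4 4609/5000
5 5 8823/10000
6 6 4197/5000
7 7 3961/5000
s(4y) = (1/(4609/5000) − 1)/(4) = 391/18436 ≈ 2.1209%

step 1 [1y] zero: DF = P = 4961/5000 ≈ 0.992200
step 2 [2y] zero: DF = P = 4819/5000 ≈ 0.963800
step 3 [3y] bond c/1=31/400: DF=(4607333/4000000 − 31/400·(0.992200+0.963800))/(1+31/400) = 9283/10000 ≈ 0.928300
step 4 [4y] bond c/1=1/20: DF=(222421/200000 − 1/20·(0.992200+0.963800+0.928300))/(1+1/20) = 4609/5000 ≈ 0.921800
step 5 [5y] bond c/1=13/400: DF=(1034673/1000000 − 13/400·(0.992200+0.963800+0.928300+0.921800))/(1+13/400) = 8823/10000 ≈ 0.882300
step 6 [6y] swap r/1=803/27639: DF=(1 − 803/27639·(0.992200+0.963800+0.928300+0.921800+0.882300))/(1+803/27639) = 4197/5000 ≈ 0.839400
step 7 [7y] zero: DF = P = 3961/5000 ≈ 0.792200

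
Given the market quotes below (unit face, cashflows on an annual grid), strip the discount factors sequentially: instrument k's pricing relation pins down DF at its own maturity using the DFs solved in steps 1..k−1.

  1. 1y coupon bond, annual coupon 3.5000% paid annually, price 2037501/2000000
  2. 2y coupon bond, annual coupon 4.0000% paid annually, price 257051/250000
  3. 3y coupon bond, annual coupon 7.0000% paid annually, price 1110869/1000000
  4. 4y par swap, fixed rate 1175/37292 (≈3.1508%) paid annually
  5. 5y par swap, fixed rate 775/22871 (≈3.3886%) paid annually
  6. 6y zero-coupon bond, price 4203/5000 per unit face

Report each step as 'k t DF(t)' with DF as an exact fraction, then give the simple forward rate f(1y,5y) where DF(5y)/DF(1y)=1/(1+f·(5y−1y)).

step 1 [1y] bond c/1=7/200: DF=(2037501/2000000 − 7/200·(0))/(1+7/200) = 9843/10000 ≈ 0.984300
step 2 [2y] bond c/1=1/25: DF=(257051/250000 − 1/25·(0.984300))/(1+1/25) = 2377/2500 ≈ 0.950800
step 3 [3y] bond c/1=7/100: DF=(1110869/1000000 − 7/100·(0.984300+0.950800))/(1+7/100) = 2279/2500 ≈ 0.911600
step 4 [4y] swap r/1=1175/37292: DF=(1 − 1175/37292·(0.984300+0.950800+0.911600))/(1+1175/37292) = 353/400 ≈ 0.882500
step 5 [5y] swap r/1=775/22871: DF=(1 − 775/22871·(0.984300+0.950800+0.911600+0.882500))/(1+775/22871) = 169/200 ≈ 0.845000
step 6 [6y] zero: DF = P = 4203/5000 ≈ 0.840600

1 1 9843/10000
2 2 2377/2500
3 3 2279/2500
4 4 353/400
5 5 169/200
6 6 4203/5000
f(1y,5y) = ((9843/10000)/(169/200) − 1)/(4) = 1393/33800 ≈ 4.1213%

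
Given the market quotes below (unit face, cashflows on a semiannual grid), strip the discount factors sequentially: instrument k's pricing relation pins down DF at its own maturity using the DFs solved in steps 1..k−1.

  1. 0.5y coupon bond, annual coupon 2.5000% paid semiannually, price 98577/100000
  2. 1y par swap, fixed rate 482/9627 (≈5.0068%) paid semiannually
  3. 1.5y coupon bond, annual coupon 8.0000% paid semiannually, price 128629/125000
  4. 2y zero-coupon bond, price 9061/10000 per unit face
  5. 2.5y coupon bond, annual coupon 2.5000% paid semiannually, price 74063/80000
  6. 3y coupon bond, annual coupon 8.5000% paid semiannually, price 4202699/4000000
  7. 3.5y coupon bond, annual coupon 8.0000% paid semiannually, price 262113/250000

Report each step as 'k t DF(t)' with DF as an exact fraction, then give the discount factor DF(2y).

1 1/2 1217/1250
2 1 4759/5000
3 3/2 4577/5000
4 2 9061/10000
5 5/2 8681/10000
6 3 8197/10000
7 7/2 7991/10000
DF(2y) = 9061/10000 ≈ 0.906100

step 1 [0.5y] bond c/2=1/80: DF=(98577/100000 − 1/80·(0))/(1+1/80) = 1217/1250 ≈ 0.973600
step 2 [1y] swap r/2=241/9627: DF=(1 − 241/9627·(0.973600))/(1+241/9627) = 4759/5000 ≈ 0.951800
step 3 [1.5y] bond c/2=1/25: DF=(128629/125000 − 1/25·(0.973600+0.951800))/(1+1/25) = 4577/5000 ≈ 0.915400
step 4 [2y] zero: DF = P = 9061/10000 ≈ 0.906100
step 5 [2.5y] bond c/2=1/80: DF=(74063/80000 − 1/80·(0.973600+0.951800+0.915400+0.906100))/(1+1/80) = 8681/10000 ≈ 0.868100
step 6 [3y] bond c/2=17/400: DF=(4202699/4000000 − 17/400·(0.973600+0.951800+0.915400+0.906100+0.868100))/(1+17/400) = 8197/10000 ≈ 0.819700
step 7 [3.5y] bond c/2=1/25: DF=(262113/250000 − 1/25·(0.973600+0.951800+0.915400+0.906100+0.868100+0.819700))/(1+1/25) = 7991/10000 ≈ 0.799100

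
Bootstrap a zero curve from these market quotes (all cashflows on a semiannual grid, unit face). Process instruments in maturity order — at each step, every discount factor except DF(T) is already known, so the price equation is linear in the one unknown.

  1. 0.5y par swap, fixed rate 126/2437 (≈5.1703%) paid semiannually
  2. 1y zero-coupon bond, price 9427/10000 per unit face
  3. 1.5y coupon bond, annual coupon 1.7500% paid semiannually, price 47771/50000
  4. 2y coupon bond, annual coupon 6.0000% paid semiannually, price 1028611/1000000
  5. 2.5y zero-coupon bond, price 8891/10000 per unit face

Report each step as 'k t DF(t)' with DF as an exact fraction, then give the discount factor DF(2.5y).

1 1/2 2437/2500
2 1 9427/10000
3 3/2 1861/2000
4 2 9157/10000
5 5/2 8891/10000
DF(2.5y) = 8891/10000 ≈ 0.889100

step 1 [0.5y] swap r/2=63/2437: DF=(1 − 63/2437·(0))/(1+63/2437) = 2437/2500 ≈ 0.974800
step 2 [1y] zero: DF = P = 9427/10000 ≈ 0.942700
step 3 [1.5y] bond c/2=7/800: DF=(47771/50000 − 7/800·(0.974800+0.942700))/(1+7/800) = 1861/2000 ≈ 0.930500
step 4 [2y] bond c/2=3/100: DF=(1028611/1000000 − 3/100·(0.974800+0.942700+0.930500))/(1+3/100) = 9157/10000 ≈ 0.915700
step 5 [2.5y] zero: DF = P = 8891/10000 ≈ 0.889100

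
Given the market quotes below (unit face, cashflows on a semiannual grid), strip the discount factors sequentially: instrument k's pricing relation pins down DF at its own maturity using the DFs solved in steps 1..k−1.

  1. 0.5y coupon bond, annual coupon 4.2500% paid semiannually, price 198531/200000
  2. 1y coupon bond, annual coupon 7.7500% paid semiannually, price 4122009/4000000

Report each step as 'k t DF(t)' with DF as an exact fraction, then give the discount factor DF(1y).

step 1 [0.5y] bond c/2=17/800: DF=(198531/200000 − 17/800·(0))/(1+17/800) = 243/250 ≈ 0.972000
step 2 [1y] bond c/2=31/800: DF=(4122009/4000000 − 31/800·(0.972000))/(1+31/800) = 4779/5000 ≈ 0.955800

1 1/2 243/250
2 1 4779/5000
DF(1y) = 4779/5000 ≈ 0.955800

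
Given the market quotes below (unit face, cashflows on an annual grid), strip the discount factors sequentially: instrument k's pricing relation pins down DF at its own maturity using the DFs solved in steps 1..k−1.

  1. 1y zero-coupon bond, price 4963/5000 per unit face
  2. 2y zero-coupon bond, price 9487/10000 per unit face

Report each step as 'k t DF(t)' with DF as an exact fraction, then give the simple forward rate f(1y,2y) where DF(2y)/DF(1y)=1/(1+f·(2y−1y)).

step 1 [1y] zero: DF = P = 4963/5000 ≈ 0.992600
step 2 [2y] zero: DF = P = 9487/10000 ≈ 0.948700

1 1 4963/5000
2 2 9487/10000
f(1y,2y) = ((4963/5000)/(9487/10000) − 1)/(1) = 439/9487 ≈ 4.6274%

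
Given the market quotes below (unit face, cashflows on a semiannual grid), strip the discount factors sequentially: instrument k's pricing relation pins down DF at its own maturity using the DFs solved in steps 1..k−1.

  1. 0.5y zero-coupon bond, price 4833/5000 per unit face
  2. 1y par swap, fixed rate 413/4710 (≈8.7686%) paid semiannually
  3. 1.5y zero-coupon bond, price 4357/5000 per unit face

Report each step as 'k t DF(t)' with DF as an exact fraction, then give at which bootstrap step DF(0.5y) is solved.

1 1/2 4833/5000
2 1 4587/5000
3 3/2 4357/5000
DF(0.5y) is solved at step 1

step 1 [0.5y] zero: DF = P = 4833/5000 ≈ 0.966600
step 2 [1y] swap r/2=413/9420: DF=(1 − 413/9420·(0.966600))/(1+413/9420) = 4587/5000 ≈ 0.917400
step 3 [1.5y] zero: DF = P = 4357/5000 ≈ 0.871400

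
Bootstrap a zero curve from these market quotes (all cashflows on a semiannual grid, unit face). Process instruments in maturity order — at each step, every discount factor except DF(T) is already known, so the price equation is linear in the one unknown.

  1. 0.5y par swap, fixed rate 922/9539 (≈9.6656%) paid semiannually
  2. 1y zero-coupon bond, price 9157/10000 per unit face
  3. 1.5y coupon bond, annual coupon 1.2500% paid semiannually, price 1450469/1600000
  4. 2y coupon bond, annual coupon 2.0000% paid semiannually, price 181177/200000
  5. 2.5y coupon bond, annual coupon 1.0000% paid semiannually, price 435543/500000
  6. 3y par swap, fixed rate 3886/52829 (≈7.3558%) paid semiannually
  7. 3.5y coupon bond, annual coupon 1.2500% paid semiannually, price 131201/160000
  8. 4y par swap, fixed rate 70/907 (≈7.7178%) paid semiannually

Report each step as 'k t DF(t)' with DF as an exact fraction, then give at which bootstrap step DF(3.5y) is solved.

step 1 [0.5y] swap r/2=461/9539: DF=(1 − 461/9539·(0))/(1+461/9539) = 9539/10000 ≈ 0.953900
step 2 [1y] zero: DF = P = 9157/10000 ≈ 0.915700
step 3 [1.5y] bond c/2=1/160: DF=(1450469/1600000 − 1/160·(0.953900+0.915700))/(1+1/160) = 8893/10000 ≈ 0.889300
step 4 [2y] bond c/2=1/100: DF=(181177/200000 − 1/100·(0.953900+0.915700+0.889300))/(1+1/100) = 1087/1250 ≈ 0.869600
step 5 [2.5y] bond c/2=1/200: DF=(435543/500000 − 1/200·(0.953900+0.915700+0.889300+0.869600))/(1+1/200) = 8487/10000 ≈ 0.848700
step 6 [3y] swap r/2=1943/52829: DF=(1 − 1943/52829·(0.953900+0.915700+0.889300+0.869600+0.848700))/(1+1943/52829) = 8057/10000 ≈ 0.805700
step 7 [3.5y] bond c/2=1/160: DF=(131201/160000 − 1/160·(0.953900+0.915700+0.889300+0.869600+0.848700+0.805700))/(1+1/160) = 7821/10000 ≈ 0.782100
step 8 [4y] swap r/2=35/907: DF=(1 − 35/907·(0.953900+0.915700+0.889300+0.869600+0.848700+0.805700+0.782100))/(1+35/907) = 59/80 ≈ 0.737500

1 1/2 9539/10000
2 1 9157/10000
3 3/2 8893/10000
4 2 1087/1250
5 5/2 8487/10000
6 3 8057/10000
7 7/2 7821/10000
8 4 59/80
DF(3.5y) is solved at step 7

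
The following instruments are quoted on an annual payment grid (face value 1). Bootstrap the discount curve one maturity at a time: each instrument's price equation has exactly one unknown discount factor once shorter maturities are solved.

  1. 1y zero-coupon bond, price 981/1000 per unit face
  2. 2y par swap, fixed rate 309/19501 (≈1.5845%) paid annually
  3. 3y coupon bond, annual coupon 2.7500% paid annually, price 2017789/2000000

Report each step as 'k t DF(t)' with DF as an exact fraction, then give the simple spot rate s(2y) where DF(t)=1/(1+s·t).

1 1 981/1000
2 2 9691/10000
3 3 9297/10000
s(2y) = (1/(9691/10000) − 1)/(2) = 309/19382 ≈ 1.5943%

step 1 [1y] zero: DF = P = 981/1000 ≈ 0.981000
step 2 [2y] swap r/1=309/19501: DF=(1 − 309/19501·(0.981000))/(1+309/19501) = 9691/10000 ≈ 0.969100
step 3 [3y] bond c/1=11/400: DF=(2017789/2000000 − 11/400·(0.981000+0.969100))/(1+11/400) = 9297/10000 ≈ 0.929700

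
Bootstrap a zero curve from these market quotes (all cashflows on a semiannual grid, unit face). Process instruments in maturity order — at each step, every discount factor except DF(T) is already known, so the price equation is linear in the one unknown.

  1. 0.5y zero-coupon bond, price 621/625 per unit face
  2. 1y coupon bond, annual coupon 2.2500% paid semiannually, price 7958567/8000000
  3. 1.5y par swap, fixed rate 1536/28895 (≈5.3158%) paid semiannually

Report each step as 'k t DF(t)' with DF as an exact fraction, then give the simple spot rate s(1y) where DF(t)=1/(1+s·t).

1 1/2 621/625
2 1 9727/10000
3 3/2 577/625
s(1y) = (1/(9727/10000) − 1)/(1) = 273/9727 ≈ 2.8066%

step 1 [0.5y] zero: DF = P = 621/625 ≈ 0.993600
step 2 [1y] bond c/2=9/800: DF=(7958567/8000000 − 9/800·(0.993600))/(1+9/800) = 9727/10000 ≈ 0.972700
step 3 [1.5y] swap r/2=768/28895: DF=(1 − 768/28895·(0.993600+0.972700))/(1+768/28895) = 577/625 ≈ 0.923200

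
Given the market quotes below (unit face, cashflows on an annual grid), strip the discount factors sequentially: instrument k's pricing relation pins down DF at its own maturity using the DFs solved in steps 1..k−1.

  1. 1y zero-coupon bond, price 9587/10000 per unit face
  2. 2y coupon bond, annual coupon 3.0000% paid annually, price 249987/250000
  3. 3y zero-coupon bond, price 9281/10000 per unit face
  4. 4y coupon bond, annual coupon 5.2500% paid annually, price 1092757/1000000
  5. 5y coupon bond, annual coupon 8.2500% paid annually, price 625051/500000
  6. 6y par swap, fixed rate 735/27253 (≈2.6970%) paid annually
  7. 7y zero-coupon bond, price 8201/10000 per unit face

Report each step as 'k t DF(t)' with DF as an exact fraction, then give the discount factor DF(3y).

step 1 [1y] zero: DF = P = 9587/10000 ≈ 0.958700
step 2 [2y] bond c/1=3/100: DF=(249987/250000 − 3/100·(0.958700))/(1+3/100) = 9429/10000 ≈ 0.942900
step 3 [3y] zero: DF = P = 9281/10000 ≈ 0.928100
step 4 [4y] bond c/1=21/400: DF=(1092757/1000000 − 21/400·(0.958700+0.942900+0.928100))/(1+21/400) = 8971/10000 ≈ 0.897100
step 5 [5y] bond c/1=33/400: DF=(625051/500000 − 33/400·(0.958700+0.942900+0.928100+0.897100))/(1+33/400) = 2177/2500 ≈ 0.870800
step 6 [6y] swap r/1=735/27253: DF=(1 − 735/27253·(0.958700+0.942900+0.928100+0.897100+0.870800))/(1+735/27253) = 853/1000 ≈ 0.853000
step 7 [7y] zero: DF = P = 8201/10000 ≈ 0.820100

1 1 9587/10000
2 2 9429/10000
3 3 9281/10000
4 4 8971/10000
5 5 2177/2500
6 6 853/1000
7 7 8201/10000
DF(3y) = 9281/10000 ≈ 0.928100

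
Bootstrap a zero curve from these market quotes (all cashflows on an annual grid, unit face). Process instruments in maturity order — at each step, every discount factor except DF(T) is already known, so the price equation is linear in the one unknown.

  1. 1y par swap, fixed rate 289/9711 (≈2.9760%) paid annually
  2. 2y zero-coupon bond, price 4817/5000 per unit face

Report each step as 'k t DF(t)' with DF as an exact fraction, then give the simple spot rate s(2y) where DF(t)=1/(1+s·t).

1 1 9711/10000
2 2 4817/5000
s(2y) = (1/(4817/5000) − 1)/(2) = 183/9634 ≈ 1.8995%

step 1 [1y] swap r/1=289/9711: DF=(1 − 289/9711·(0))/(1+289/9711) = 9711/10000 ≈ 0.971100
step 2 [2y] zero: DF = P = 4817/5000 ≈ 0.963400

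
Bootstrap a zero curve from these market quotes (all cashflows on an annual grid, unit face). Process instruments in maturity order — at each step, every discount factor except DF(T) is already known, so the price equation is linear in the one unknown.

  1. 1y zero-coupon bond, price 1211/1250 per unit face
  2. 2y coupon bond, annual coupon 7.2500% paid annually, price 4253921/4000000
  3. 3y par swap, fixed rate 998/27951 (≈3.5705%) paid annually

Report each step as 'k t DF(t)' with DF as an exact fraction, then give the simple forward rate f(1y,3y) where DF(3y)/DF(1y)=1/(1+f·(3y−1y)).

1 1 1211/1250
2 2 9261/10000
3 3 4501/5000
f(1y,3y) = ((1211/1250)/(4501/5000) − 1)/(2) = 49/1286 ≈ 3.8103%

step 1 [1y] zero: DF = P = 1211/1250 ≈ 0.968800
step 2 [2y] bond c/1=29/400: DF=(4253921/4000000 − 29/400·(0.968800))/(1+29/400) = 9261/10000 ≈ 0.926100
step 3 [3y] swap r/1=998/27951: DF=(1 − 998/27951·(0.968800+0.926100))/(1+998/27951) = 4501/5000 ≈ 0.900200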